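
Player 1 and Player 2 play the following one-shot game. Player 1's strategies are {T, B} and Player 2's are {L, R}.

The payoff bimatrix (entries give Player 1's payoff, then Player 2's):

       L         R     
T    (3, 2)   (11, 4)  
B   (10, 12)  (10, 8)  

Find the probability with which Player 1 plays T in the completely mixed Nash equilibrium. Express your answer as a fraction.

2/3

Let p be the probability that Player 1 plays T. In a completely mixed equilibrium, Player 2 must be indifferent between L and R.
Player 2's expected payoff from L is 2p + 12(1−p); from R it is 4p + 8(1−p).
Setting these equal: −10p + 12 = −4p + 8, so p = 2/3.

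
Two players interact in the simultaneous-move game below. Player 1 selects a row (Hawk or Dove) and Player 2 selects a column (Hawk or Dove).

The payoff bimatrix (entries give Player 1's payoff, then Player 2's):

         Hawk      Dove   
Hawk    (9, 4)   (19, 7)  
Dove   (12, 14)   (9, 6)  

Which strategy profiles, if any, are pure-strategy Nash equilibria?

(Hawk, Hawk): Player 1 prefers Dove (12 > 9); Player 2 prefers Dove (7 > 4) — not an equilibrium.
(Hawk, Dove): Player 1 gets 19 ≥ 9 from Dove, and Player 2 gets 7 ≥ 4 from Hawk — Nash equilibrium.
(Dove, Hawk): Player 1 gets 12 ≥ 9 from Hawk, and Player 2 gets 14 ≥ 6 from Dove — Nash equilibrium.
(Dove, Dove): Player 1 prefers Hawk (19 > 9); Player 2 prefers Hawk (14 > 6) — not an equilibrium.

(Hawk, Dove) and (Dove, Hawk)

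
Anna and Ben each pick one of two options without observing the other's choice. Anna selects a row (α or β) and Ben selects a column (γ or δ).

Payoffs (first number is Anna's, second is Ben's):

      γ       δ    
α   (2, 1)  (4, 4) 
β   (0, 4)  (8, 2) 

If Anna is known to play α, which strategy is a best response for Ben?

Against α, Ben earns 1 from γ and 4 from δ.
So δ is the best response.

δ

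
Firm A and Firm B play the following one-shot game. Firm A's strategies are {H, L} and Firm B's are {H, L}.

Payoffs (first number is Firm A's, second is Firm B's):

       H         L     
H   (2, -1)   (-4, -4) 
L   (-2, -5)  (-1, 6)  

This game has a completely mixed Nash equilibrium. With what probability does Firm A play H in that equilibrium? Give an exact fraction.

Let r be the probability that Firm A plays H. In a completely mixed equilibrium, Firm B must be indifferent between H and L.
Firm B's expected payoff from H is −r − 5(1−r); from L it is −4r + 6(1−r).
Setting these equal: 4r − 5 = −10r + 6, so r = 11/14.

11/14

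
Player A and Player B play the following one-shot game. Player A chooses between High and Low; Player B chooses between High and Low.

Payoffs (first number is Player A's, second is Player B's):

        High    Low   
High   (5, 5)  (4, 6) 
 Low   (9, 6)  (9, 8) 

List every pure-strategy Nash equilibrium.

(Low, Low)

(High, High): Player A prefers Low (9 > 5); Player B prefers Low (6 > 5) — not an equilibrium.
(High, Low): Player A prefers Low (9 > 4) — not an equilibrium.
(Low, High): Player B prefers Low (8 > 6) — not an equilibrium.
(Low, Low): Player A gets 9 ≥ 4 from High, and Player B gets 8 ≥ 6 from High — Nash equilibrium.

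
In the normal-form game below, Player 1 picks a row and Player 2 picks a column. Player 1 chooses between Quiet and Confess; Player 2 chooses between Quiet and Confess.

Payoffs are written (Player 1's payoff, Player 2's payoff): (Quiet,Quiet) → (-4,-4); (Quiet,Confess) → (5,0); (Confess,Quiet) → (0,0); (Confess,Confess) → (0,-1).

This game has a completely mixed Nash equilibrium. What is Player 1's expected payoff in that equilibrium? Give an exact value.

First find q, the probability Player 2 plays Quiet, from Player 1's indifference between Quiet and Confess: −4q + 5(1−q) = 0, giving q = 5/9.
Since Player 1 is indifferent in equilibrium, Player 1's expected payoff equals the payoff from either row against (5/9, 4/9). Using Quiet: −4(5/9) + 5(4/9) = 0.

0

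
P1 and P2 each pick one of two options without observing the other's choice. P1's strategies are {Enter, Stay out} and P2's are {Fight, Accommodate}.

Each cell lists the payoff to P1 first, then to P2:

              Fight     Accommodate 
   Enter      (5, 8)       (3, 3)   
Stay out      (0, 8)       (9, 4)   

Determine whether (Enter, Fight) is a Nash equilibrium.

Yes

At (Enter, Fight), P1 earns 5; switching to Stay out would give 0, so P1 has no profitable deviation.
P2 earns 8; switching to Accommodate would give 3, so P2 has no profitable deviation.
Neither player can gain by a unilateral deviation, so this profile is a Nash equilibrium.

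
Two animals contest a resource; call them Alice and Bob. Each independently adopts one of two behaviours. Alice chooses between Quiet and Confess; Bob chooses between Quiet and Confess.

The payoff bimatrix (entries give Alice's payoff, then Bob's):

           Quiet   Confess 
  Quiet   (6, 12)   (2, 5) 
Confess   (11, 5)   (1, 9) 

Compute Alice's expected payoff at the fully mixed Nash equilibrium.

First find y, the probability Bob plays Quiet, from Alice's indifference between Quiet and Confess: 6y + 2(1−y) = 11y + (1−y), giving y = 1/6.
Since Alice is indifferent in equilibrium, Alice's expected payoff equals the payoff from either row against (1/6, 5/6). Using Quiet: 6(1/6) + 2(5/6) = 8/3.

8/3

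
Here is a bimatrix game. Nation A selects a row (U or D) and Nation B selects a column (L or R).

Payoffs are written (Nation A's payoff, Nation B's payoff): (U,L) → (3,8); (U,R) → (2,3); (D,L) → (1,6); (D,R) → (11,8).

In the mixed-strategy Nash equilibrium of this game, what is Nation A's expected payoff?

First find y, the probability Nation B plays L, from Nation A's indifference between U and D: 3y + 2(1−y) = y + 11(1−y), giving y = 9/11.
Since Nation A is indifferent in equilibrium, Nation A's expected payoff equals the payoff from either row against (9/11, 2/11). Using U: 3(9/11) + 2(2/11) = 31/11.

31/11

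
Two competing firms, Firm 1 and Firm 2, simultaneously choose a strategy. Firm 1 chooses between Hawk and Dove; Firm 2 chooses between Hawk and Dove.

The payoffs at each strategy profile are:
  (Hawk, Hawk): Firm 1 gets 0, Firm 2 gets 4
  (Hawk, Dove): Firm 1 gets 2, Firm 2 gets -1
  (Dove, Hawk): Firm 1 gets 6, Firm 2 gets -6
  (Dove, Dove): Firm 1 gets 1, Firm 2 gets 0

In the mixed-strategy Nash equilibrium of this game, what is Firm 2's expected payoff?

First find p, the probability Firm 1 plays Hawk, from Firm 2's indifference between Hawk and Dove: 4p − 6(1−p) = −p, giving p = 6/11.
Since Firm 2 is indifferent in equilibrium, Firm 2's expected payoff equals the payoff from either column against (6/11, 5/11). Using Hawk: 4(6/11) − 6(5/11) = -6/11.

-6/11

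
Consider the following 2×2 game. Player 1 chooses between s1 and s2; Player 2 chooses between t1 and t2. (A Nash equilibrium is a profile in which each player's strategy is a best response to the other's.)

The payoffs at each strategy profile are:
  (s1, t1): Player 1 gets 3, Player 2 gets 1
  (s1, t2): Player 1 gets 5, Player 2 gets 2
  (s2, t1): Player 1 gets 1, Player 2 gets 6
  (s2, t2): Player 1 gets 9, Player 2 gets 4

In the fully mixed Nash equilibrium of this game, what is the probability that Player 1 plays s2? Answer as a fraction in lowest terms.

1/3

Let p be the probability that Player 1 plays s1. In a completely mixed equilibrium, Player 2 must be indifferent between t1 and t2.
Player 2's expected payoff from t1 is p + 6(1−p); from t2 it is 2p + 4(1−p).
Setting these equal: −5p + 6 = −2p + 4, so p = 2/3.
Therefore Player 1 plays s2 with probability 1 − 2/3 = 1/3.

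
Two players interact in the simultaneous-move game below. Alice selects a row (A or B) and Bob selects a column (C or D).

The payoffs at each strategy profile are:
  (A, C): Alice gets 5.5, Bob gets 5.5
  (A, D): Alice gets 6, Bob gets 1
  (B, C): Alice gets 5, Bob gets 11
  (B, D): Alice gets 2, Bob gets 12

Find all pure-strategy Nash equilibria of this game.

(A, C): Alice gets 5.5 ≥ 5 from B, and Bob gets 5.5 ≥ 1 from D — Nash equilibrium.
(A, D): Bob prefers C (5.5 > 1) — not an equilibrium.
(B, C): Alice prefers A (5.5 > 5); Bob prefers D (12 > 11) — not an equilibrium.
(B, D): Alice prefers A (6 > 2) — not an equilibrium.

(A, C)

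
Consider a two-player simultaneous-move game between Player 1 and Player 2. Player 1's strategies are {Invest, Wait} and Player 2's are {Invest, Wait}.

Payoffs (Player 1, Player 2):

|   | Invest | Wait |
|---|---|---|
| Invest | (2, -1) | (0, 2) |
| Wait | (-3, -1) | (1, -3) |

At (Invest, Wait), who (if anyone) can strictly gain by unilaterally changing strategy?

Player 1

Player 1 at (Invest, Wait) earns 0; deviating to Wait yields 1 — a strict improvement.
Player 2 earns 2; deviating to Invest yields -1 — not better.
Only Player 1 has a strictly profitable deviation.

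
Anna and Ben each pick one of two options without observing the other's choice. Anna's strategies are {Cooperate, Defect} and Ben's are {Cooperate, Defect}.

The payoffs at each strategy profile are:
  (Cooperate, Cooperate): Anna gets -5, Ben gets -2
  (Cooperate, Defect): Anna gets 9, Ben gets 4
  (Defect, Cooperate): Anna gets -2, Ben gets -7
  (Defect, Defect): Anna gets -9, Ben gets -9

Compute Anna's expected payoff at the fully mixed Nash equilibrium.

First find y, the probability Ben plays Cooperate, from Anna's indifference between Cooperate and Defect: −5y + 9(1−y) = −2y − 9(1−y), giving y = 6/7.
Since Anna is indifferent in equilibrium, Anna's expected payoff equals the payoff from either row against (6/7, 1/7). Using Cooperate: −5(6/7) + 9(1/7) = -3.

-3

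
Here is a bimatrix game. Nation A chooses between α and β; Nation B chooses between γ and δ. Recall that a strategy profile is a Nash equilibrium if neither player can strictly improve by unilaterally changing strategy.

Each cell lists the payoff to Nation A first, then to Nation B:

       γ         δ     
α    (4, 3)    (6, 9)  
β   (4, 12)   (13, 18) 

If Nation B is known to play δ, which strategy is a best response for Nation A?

β

Against δ, Nation A earns 6 from α and 13 from β.
So β is the best response.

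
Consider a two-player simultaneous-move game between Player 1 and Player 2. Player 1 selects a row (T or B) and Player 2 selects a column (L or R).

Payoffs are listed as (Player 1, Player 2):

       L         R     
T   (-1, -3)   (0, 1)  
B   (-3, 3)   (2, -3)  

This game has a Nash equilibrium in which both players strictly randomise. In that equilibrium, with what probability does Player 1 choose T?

3/5

Let x be the probability that Player 1 plays T. In a completely mixed equilibrium, Player 2 must be indifferent between L and R.
Player 2's expected payoff from L is −3x + 3(1−x); from R it is x − 3(1−x).
Setting these equal: −6x + 3 = 4x − 3, so x = 3/5.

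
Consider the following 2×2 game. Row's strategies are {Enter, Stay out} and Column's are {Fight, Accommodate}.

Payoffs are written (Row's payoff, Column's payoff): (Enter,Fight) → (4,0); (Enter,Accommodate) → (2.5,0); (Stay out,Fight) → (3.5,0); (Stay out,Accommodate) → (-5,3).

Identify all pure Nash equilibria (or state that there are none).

(Enter, Fight): Row gets 4 ≥ 3.5 from Stay out, and Column gets 0 ≥ 0 from Accommodate — Nash equilibrium.
(Enter, Accommodate): Row gets 2.5 ≥ -5 from Stay out, and Column gets 0 ≥ 0 from Fight — Nash equilibrium.
(Stay out, Fight): Row prefers Enter (4 > 3.5); Column prefers Accommodate (3 > 0) — not an equilibrium.
(Stay out, Accommodate): Row prefers Enter (2.5 > -5) — not an equilibrium.

(Enter, Fight) and (Enter, Accommodate)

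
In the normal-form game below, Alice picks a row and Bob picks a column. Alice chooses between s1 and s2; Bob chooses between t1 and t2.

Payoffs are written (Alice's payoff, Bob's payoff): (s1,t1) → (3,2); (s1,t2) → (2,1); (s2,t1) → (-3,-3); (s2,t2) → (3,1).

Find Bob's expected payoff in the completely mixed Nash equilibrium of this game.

First find p, the probability Alice plays s1, from Bob's indifference between t1 and t2: 2p − 3(1−p) = p + (1−p), giving p = 4/5.
Since Bob is indifferent in equilibrium, Bob's expected payoff equals the payoff from either column against (4/5, 1/5). Using t1: 2(4/5) − 3(1/5) = 1.

1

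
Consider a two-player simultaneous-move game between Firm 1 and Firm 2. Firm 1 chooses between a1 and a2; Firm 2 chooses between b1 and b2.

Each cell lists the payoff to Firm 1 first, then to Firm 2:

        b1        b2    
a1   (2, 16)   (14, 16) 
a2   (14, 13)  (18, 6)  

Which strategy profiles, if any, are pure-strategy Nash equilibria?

(a1, b1): Firm 1 prefers a2 (14 > 2) — not an equilibrium.
(a1, b2): Firm 1 prefers a2 (18 > 14) — not an equilibrium.
(a2, b1): Firm 1 gets 14 ≥ 2 from a1, and Firm 2 gets 13 ≥ 6 from b2 — Nash equilibrium.
(a2, b2): Firm 2 prefers b1 (13 > 6) — not an equilibrium.

(a2, b1)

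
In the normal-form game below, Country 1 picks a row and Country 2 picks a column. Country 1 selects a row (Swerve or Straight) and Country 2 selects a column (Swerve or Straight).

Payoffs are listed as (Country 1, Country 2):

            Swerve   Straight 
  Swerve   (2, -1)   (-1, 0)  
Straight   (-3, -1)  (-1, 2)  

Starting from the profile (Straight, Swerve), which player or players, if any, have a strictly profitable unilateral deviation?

Country 1 at (Straight, Swerve) earns -3; deviating to Swerve yields 2 — a strict improvement.
Country 2 earns -1; deviating to Straight yields 2 — a strict improvement.
Both Country 1 and Country 2 have strictly profitable deviations.

Both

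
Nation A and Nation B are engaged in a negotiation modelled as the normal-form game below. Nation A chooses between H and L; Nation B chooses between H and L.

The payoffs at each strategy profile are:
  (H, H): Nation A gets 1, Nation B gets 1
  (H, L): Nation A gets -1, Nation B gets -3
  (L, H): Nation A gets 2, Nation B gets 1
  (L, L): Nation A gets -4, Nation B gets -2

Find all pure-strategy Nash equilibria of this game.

(L, H)

(H, H): Nation A prefers L (2 > 1) — not an equilibrium.
(H, L): Nation B prefers H (1 > -3) — not an equilibrium.
(L, H): Nation A gets 2 ≥ 1 from H, and Nation B gets 1 ≥ -2 from L — Nash equilibrium.
(L, L): Nation A prefers H (-1 > -4); Nation B prefers H (1 > -2) — not an equilibrium.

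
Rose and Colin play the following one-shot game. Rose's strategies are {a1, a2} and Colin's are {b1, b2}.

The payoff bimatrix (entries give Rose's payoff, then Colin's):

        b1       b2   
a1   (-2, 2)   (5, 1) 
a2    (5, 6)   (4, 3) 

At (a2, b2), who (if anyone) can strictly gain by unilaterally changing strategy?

Both

Rose at (a2, b2) earns 4; deviating to a1 yields 5 — a strict improvement.
Colin earns 3; deviating to b1 yields 6 — a strict improvement.
Both Rose and Colin have strictly profitable deviations.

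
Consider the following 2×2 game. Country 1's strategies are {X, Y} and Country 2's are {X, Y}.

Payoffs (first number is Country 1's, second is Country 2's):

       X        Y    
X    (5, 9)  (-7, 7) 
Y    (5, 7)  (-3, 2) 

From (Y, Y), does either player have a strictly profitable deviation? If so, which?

Country 1 at (Y, Y) earns -3; deviating to X yields -7 — not better.
Country 2 earns 2; deviating to X yields 7 — a strict improvement.
Only Country 2 has a strictly profitable deviation.

Country 2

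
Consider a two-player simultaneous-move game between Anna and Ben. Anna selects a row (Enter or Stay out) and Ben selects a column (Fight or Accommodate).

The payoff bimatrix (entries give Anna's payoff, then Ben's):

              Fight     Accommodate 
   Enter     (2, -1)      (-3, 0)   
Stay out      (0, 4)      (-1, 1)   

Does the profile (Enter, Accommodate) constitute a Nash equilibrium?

At (Enter, Accommodate), Anna earns -3; switching to Stay out would give -1, so Anna would deviate.
Ben earns 0; switching to Fight would give -1, so Ben has no profitable deviation.
Since at least one player can profitably deviate, this is not a Nash equilibrium.

No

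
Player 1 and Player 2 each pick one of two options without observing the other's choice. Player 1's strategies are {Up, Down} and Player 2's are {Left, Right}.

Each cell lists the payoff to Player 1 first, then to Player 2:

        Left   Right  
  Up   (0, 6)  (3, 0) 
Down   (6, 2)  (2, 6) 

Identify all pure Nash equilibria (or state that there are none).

(Up, Left): Player 1 prefers Down (6 > 0) — not an equilibrium.
(Up, Right): Player 2 prefers Left (6 > 0) — not an equilibrium.
(Down, Left): Player 2 prefers Right (6 > 2) — not an equilibrium.
(Down, Right): Player 1 prefers Up (3 > 2) — not an equilibrium.

none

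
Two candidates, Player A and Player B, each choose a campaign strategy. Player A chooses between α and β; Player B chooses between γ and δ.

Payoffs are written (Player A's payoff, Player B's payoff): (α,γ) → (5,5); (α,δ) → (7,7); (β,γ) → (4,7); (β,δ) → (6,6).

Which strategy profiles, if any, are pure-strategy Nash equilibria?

(α, γ): Player B prefers δ (7 > 5) — not an equilibrium.
(α, δ): Player A gets 7 ≥ 6 from β, and Player B gets 7 ≥ 5 from γ — Nash equilibrium.
(β, γ): Player A prefers α (5 > 4) — not an equilibrium.
(β, δ): Player A prefers α (7 > 6); Player B prefers γ (7 > 6) — not an equilibrium.

(α, δ)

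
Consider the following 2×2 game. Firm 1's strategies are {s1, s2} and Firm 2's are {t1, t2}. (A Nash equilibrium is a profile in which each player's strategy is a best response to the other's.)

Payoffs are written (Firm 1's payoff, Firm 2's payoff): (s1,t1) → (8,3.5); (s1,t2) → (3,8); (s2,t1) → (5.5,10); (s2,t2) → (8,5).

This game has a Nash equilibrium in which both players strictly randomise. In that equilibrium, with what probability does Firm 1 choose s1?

10/19

Let r be the probability that Firm 1 plays s1. In a completely mixed equilibrium, Firm 2 must be indifferent between t1 and t2.
Firm 2's expected payoff from t1 is 3.5r + 10(1−r); from t2 it is 8r + 5(1−r).
Setting these equal: −6.5r + 10 = 3r + 5, so r = 10/19.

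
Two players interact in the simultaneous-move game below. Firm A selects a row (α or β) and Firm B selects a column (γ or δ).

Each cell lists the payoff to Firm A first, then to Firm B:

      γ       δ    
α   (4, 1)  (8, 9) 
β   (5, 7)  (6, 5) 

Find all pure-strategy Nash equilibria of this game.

(α, γ): Firm A prefers β (5 > 4); Firm B prefers δ (9 > 1) — not an equilibrium.
(α, δ): Firm A gets 8 ≥ 6 from β, and Firm B gets 9 ≥ 1 from γ — Nash equilibrium.
(β, γ): Firm A gets 5 ≥ 4 from α, and Firm B gets 7 ≥ 5 from δ — Nash equilibrium.
(β, δ): Firm A prefers α (8 > 6); Firm B prefers γ (7 > 5) — not an equilibrium.

(α, δ) and (β, γ)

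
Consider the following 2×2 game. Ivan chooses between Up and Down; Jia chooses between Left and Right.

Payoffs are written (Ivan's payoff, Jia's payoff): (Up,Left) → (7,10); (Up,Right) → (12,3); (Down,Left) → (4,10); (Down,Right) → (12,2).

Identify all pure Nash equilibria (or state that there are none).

(Up, Left)

(Up, Left): Ivan gets 7 ≥ 4 from Down, and Jia gets 10 ≥ 3 from Right — Nash equilibrium.
(Up, Right): Jia prefers Left (10 > 3) — not an equilibrium.
(Down, Left): Ivan prefers Up (7 > 4) — not an equilibrium.
(Down, Right): Jia prefers Left (10 > 2) — not an equilibrium.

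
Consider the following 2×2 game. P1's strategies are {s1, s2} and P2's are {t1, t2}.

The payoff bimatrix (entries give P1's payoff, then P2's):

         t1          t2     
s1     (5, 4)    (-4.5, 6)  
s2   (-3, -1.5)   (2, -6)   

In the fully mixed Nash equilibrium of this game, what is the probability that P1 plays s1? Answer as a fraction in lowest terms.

Let r be the probability that P1 plays s1. In a completely mixed equilibrium, P2 must be indifferent between t1 and t2.
P2's expected payoff from t1 is 4r − 1.5(1−r); from t2 it is 6r − 6(1−r).
Setting these equal: 5.5r − 1.5 = 12r − 6, so r = 9/13.

9/13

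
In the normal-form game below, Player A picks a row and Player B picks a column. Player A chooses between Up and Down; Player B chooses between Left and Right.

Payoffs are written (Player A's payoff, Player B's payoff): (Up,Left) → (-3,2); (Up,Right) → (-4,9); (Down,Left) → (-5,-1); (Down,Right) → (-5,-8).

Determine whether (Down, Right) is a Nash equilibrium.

No

At (Down, Right), Player A earns -5; switching to Up would give -4, so Player A would deviate.
Player B earns -8; switching to Left would give -1, so Player B would deviate.
Since at least one player can profitably deviate, this is not a Nash equilibrium.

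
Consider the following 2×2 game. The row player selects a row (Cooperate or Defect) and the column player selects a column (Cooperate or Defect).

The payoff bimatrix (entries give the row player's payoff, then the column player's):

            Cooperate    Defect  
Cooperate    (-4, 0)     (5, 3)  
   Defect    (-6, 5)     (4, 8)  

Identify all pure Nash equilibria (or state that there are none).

(Cooperate, Cooperate): the column player prefers Defect (3 > 0) — not an equilibrium.
(Cooperate, Defect): the row player gets 5 ≥ 4 from Defect, and the column player gets 3 ≥ 0 from Cooperate — Nash equilibrium.
(Defect, Cooperate): the row player prefers Cooperate (-4 > -6); the column player prefers Defect (8 > 5) — not an equilibrium.
(Defect, Defect): the row player prefers Cooperate (5 > 4) — not an equilibrium.

(Cooperate, Defect)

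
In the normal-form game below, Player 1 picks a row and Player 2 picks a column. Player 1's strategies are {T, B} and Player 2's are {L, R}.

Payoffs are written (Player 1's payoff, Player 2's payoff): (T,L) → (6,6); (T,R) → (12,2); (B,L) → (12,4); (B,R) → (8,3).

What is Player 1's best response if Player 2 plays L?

B

Against L, Player 1 earns 6 from T and 12 from B.
So B is the best response.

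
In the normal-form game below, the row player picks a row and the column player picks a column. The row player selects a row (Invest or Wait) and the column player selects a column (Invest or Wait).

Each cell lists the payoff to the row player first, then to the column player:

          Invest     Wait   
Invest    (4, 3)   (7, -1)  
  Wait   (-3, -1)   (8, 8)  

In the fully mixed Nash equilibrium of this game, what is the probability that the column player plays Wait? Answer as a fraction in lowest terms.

Let c be the probability that the column player plays Invest. In a completely mixed equilibrium, the row player must be indifferent between Invest and Wait.
The row player's expected payoff from Invest is 4c + 7(1−c); from Wait it is −3c + 8(1−c).
Setting these equal: −3c + 7 = −11c + 8, so c = 1/8.
Therefore the column player plays Wait with probability 1 − 1/8 = 7/8.

7/8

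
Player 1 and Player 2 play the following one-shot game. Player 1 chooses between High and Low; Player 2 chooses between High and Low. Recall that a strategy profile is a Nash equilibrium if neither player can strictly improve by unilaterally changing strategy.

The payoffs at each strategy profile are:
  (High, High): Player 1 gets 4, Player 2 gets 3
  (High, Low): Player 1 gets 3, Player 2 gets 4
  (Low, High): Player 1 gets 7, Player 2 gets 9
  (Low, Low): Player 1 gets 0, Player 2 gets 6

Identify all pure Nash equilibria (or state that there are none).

(High, High): Player 1 prefers Low (7 > 4); Player 2 prefers Low (4 > 3) — not an equilibrium.
(High, Low): Player 1 gets 3 ≥ 0 from Low, and Player 2 gets 4 ≥ 3 from High — Nash equilibrium.
(Low, High): Player 1 gets 7 ≥ 4 from High, and Player 2 gets 9 ≥ 6 from Low — Nash equilibrium.
(Low, Low): Player 1 prefers High (3 > 0); Player 2 prefers High (9 > 6) — not an equilibrium.

(High, Low) and (Low, High)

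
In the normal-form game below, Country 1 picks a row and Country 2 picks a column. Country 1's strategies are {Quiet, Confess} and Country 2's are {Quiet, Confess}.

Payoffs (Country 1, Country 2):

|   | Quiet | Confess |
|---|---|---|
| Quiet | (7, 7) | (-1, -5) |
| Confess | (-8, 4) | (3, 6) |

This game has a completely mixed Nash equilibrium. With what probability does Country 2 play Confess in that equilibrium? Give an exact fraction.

Let y be the probability that Country 2 plays Quiet. In a completely mixed equilibrium, Country 1 must be indifferent between Quiet and Confess.
Country 1's expected payoff from Quiet is 7y − (1−y); from Confess it is −8y + 3(1−y).
Setting these equal: 8y − 1 = −11y + 3, so y = 4/19.
Therefore Country 2 plays Confess with probability 1 − 4/19 = 15/19.

15/19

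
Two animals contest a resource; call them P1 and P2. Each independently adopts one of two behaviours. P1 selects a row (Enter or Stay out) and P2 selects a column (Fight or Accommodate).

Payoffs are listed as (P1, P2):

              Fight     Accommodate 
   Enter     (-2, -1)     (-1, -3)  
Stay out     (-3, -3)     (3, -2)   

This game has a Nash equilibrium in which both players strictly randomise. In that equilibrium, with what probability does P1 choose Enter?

Let r be the probability that P1 plays Enter. In a completely mixed equilibrium, P2 must be indifferent between Fight and Accommodate.
P2's expected payoff from Fight is −r − 3(1−r); from Accommodate it is −3r − 2(1−r).
Setting these equal: 2r − 3 = −r − 2, so r = 1/3.

1/3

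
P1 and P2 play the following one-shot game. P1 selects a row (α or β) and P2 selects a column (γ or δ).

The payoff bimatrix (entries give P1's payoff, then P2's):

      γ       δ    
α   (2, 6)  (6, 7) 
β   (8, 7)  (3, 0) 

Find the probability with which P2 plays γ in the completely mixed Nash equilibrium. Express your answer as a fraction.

1/3

Let y be the probability that P2 plays γ. In a completely mixed equilibrium, P1 must be indifferent between α and β.
P1's expected payoff from α is 2y + 6(1−y); from β it is 8y + 3(1−y).
Setting these equal: −4y + 6 = 5y + 3, so y = 1/3.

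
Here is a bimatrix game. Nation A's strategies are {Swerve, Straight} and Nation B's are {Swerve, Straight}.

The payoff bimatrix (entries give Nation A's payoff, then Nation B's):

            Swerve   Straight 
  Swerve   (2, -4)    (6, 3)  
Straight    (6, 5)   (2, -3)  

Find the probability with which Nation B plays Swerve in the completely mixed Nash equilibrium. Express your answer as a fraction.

1/2

Let y be the probability that Nation B plays Swerve. In a completely mixed equilibrium, Nation A must be indifferent between Swerve and Straight.
Nation A's expected payoff from Swerve is 2y + 6(1−y); from Straight it is 6y + 2(1−y).
Setting these equal: −4y + 6 = 4y + 2, so y = 1/2.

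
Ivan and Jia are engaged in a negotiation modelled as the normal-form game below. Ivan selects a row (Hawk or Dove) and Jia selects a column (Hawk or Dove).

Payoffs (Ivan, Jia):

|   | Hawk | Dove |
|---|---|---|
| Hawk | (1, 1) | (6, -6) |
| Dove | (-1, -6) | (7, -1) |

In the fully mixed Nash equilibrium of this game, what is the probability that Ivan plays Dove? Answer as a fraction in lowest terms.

Let r be the probability that Ivan plays Hawk. In a completely mixed equilibrium, Jia must be indifferent between Hawk and Dove.
Jia's expected payoff from Hawk is r − 6(1−r); from Dove it is −6r − (1−r).
Setting these equal: 7r − 6 = −5r − 1, so r = 5/12.
Therefore Ivan plays Dove with probability 1 − 5/12 = 7/12.

7/12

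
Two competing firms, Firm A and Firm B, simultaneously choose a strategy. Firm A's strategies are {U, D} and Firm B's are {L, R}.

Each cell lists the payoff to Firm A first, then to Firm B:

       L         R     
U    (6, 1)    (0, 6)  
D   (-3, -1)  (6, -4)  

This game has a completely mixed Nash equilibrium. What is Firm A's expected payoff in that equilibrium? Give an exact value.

First find y, the probability Firm B plays L, from Firm A's indifference between U and D: 6y = −3y + 6(1−y), giving y = 2/5.
Since Firm A is indifferent in equilibrium, Firm A's expected payoff equals the payoff from either row against (2/5, 3/5). Using U: 6(2/5) = 12/5.

12/5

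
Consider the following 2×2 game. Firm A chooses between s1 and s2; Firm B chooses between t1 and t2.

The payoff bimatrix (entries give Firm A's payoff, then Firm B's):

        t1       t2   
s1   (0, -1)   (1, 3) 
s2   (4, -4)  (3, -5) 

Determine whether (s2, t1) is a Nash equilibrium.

Yes

At (s2, t1), Firm A earns 4; switching to s1 would give 0, so Firm A has no profitable deviation.
Firm B earns -4; switching to t2 would give -5, so Firm B has no profitable deviation.
Neither player can gain by a unilateral deviation, so this profile is a Nash equilibrium.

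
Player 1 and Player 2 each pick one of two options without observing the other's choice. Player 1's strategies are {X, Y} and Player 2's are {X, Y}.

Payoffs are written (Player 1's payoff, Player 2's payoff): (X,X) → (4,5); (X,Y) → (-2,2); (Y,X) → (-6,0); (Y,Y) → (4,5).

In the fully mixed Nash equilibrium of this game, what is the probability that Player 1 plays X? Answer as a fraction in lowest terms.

Let r be the probability that Player 1 plays X. In a completely mixed equilibrium, Player 2 must be indifferent between X and Y.
Player 2's expected payoff from X is 5r; from Y it is 2r + 5(1−r).
Setting these equal: 5r = −3r + 5, so r = 5/8.

5/8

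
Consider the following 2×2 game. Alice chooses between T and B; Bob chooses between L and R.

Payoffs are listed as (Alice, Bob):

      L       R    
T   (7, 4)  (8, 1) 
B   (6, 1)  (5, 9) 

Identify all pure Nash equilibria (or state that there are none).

(T, L): Alice gets 7 ≥ 6 from B, and Bob gets 4 ≥ 1 from R — Nash equilibrium.
(T, R): Bob prefers L (4 > 1) — not an equilibrium.
(B, L): Alice prefers T (7 > 6); Bob prefers R (9 > 1) — not an equilibrium.
(B, R): Alice prefers T (8 > 5) — not an equilibrium.

(T, L)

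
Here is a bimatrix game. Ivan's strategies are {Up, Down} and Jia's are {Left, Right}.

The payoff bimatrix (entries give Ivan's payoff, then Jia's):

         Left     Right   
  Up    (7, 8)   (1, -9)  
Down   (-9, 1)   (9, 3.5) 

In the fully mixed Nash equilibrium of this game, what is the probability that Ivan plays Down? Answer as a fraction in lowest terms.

34/39

Let x be the probability that Ivan plays Up. In a completely mixed equilibrium, Jia must be indifferent between Left and Right.
Jia's expected payoff from Left is 8x + (1−x); from Right it is −9x + 3.5(1−x).
Setting these equal: 7x + 1 = −12.5x + 3.5, so x = 5/39.
Therefore Ivan plays Down with probability 1 − 5/39 = 34/39.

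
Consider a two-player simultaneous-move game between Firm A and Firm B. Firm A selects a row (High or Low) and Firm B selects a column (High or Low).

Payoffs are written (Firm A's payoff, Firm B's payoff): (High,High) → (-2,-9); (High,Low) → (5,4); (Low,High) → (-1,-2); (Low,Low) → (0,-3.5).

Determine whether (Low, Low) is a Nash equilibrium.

At (Low, Low), Firm A earns 0; switching to High would give 5, so Firm A would deviate.
Firm B earns -3.5; switching to High would give -2, so Firm B would deviate.
Since at least one player can profitably deviate, this is not a Nash equilibrium.

No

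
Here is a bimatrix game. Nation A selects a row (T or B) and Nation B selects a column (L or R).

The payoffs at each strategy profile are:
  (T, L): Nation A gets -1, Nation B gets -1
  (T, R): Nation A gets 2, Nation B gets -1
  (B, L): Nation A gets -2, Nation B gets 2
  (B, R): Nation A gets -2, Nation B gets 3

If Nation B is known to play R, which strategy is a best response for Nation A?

T

Against R, Nation A earns 2 from T and -2 from B.
So T is the best response.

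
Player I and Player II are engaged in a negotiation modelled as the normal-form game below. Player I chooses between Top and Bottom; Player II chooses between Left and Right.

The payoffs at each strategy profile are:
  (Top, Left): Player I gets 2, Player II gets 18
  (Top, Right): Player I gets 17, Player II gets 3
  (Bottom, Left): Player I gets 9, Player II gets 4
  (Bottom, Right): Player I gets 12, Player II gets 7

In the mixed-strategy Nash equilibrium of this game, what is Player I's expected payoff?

43/4

First find q, the probability Player II plays Left, from Player I's indifference between Top and Bottom: 2q + 17(1−q) = 9q + 12(1−q), giving q = 5/12.
Since Player I is indifferent in equilibrium, Player I's expected payoff equals the payoff from either row against (5/12, 7/12). Using Top: 2(5/12) + 17(7/12) = 43/4.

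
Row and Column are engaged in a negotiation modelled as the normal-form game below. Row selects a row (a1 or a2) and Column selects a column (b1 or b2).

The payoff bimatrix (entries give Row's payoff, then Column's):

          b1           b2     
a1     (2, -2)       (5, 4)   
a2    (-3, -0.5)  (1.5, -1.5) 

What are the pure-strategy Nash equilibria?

(a1, b2)

(a1, b1): Column prefers b2 (4 > -2) — not an equilibrium.
(a1, b2): Row gets 5 ≥ 1.5 from a2, and Column gets 4 ≥ -2 from b1 — Nash equilibrium.
(a2, b1): Row prefers a1 (2 > -3) — not an equilibrium.
(a2, b2): Row prefers a1 (5 > 1.5); Column prefers b1 (-0.5 > -1.5) — not an equilibrium.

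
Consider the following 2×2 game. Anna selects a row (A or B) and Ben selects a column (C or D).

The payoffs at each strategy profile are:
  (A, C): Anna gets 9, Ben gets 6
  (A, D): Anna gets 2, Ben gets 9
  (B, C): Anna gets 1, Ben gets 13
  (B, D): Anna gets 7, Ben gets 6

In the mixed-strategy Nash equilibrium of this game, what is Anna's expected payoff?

First find y, the probability Ben plays C, from Anna's indifference between A and B: 9y + 2(1−y) = y + 7(1−y), giving y = 5/13.
Since Anna is indifferent in equilibrium, Anna's expected payoff equals the payoff from either row against (5/13, 8/13). Using A: 9(5/13) + 2(8/13) = 61/13.

61/13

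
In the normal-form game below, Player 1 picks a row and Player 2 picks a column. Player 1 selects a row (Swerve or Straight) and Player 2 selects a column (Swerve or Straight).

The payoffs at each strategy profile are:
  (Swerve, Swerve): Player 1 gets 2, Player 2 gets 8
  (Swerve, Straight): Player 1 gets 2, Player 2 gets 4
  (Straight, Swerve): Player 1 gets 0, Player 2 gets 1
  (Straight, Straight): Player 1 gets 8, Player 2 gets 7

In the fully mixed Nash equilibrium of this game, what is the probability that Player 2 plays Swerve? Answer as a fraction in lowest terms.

Let q be the probability that Player 2 plays Swerve. In a completely mixed equilibrium, Player 1 must be indifferent between Swerve and Straight.
Player 1's expected payoff from Swerve is 2q + 2(1−q); from Straight it is 8(1−q).
Setting these equal: 2 = −8q + 8, so q = 3/4.

3/4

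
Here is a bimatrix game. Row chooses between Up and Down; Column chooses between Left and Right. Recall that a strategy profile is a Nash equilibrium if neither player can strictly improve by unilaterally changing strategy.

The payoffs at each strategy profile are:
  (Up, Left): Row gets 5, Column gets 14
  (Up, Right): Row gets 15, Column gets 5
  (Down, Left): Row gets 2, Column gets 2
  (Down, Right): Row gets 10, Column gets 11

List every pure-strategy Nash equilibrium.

(Up, Left)

(Up, Left): Row gets 5 ≥ 2 from Down, and Column gets 14 ≥ 5 from Right — Nash equilibrium.
(Up, Right): Column prefers Left (14 > 5) — not an equilibrium.
(Down, Left): Row prefers Up (5 > 2); Column prefers Right (11 > 2) — not an equilibrium.
(Down, Right): Row prefers Up (15 > 10) — not an equilibrium.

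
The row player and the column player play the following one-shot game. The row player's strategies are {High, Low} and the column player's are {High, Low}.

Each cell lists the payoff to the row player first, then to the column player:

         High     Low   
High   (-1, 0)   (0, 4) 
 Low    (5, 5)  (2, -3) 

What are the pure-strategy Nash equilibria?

(High, High): the row player prefers Low (5 > -1); the column player prefers Low (4 > 0) — not an equilibrium.
(High, Low): the row player prefers Low (2 > 0) — not an equilibrium.
(Low, High): the row player gets 5 ≥ -1 from High, and the column player gets 5 ≥ -3 from Low — Nash equilibrium.
(Low, Low): the column player prefers High (5 > -3) — not an equilibrium.

(Low, High)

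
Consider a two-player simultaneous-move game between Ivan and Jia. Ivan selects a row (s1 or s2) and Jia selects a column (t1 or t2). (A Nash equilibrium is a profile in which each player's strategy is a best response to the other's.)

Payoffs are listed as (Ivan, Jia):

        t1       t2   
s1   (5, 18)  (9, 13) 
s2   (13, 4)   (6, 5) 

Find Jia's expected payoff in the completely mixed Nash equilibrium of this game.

19/3

First find x, the probability Ivan plays s1, from Jia's indifference between t1 and t2: 18x + 4(1−x) = 13x + 5(1−x), giving x = 1/6.
Since Jia is indifferent in equilibrium, Jia's expected payoff equals the payoff from either column against (1/6, 5/6). Using t1: 18(1/6) + 4(5/6) = 19/3.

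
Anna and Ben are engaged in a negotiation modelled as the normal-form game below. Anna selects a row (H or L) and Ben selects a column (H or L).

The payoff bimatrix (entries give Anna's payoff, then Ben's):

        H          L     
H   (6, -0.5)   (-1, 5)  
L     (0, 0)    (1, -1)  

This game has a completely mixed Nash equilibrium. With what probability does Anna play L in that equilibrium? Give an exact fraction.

Let p be the probability that Anna plays H. In a completely mixed equilibrium, Ben must be indifferent between H and L.
Ben's expected payoff from H is −0.5p; from L it is 5p − (1−p).
Setting these equal: −0.5p = 6p − 1, so p = 2/13.
Therefore Anna plays L with probability 1 − 2/13 = 11/13.

11/13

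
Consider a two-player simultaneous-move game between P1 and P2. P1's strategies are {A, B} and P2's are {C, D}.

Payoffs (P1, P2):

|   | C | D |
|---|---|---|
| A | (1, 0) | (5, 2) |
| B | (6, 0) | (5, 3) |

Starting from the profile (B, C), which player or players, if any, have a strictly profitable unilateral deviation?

P2

P1 at (B, C) earns 6; deviating to A yields 1 — not better.
P2 earns 0; deviating to D yields 3 — a strict improvement.
Only P2 has a strictly profitable deviation.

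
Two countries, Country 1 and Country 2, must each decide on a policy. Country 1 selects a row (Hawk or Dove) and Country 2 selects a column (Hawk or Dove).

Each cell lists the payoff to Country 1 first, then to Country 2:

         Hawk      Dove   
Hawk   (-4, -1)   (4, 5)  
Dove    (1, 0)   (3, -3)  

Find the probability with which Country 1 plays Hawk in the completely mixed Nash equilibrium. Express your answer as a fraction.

Let x be the probability that Country 1 plays Hawk. In a completely mixed equilibrium, Country 2 must be indifferent between Hawk and Dove.
Country 2's expected payoff from Hawk is −x; from Dove it is 5x − 3(1−x).
Setting these equal: −x = 8x − 3, so x = 1/3.

1/3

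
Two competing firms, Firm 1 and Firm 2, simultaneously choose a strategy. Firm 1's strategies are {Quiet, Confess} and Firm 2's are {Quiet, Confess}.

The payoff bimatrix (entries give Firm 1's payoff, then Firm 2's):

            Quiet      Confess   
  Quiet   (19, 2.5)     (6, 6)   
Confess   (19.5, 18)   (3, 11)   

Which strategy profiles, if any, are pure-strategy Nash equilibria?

(Quiet, Confess) and (Confess, Quiet)

(Quiet, Quiet): Firm 1 prefers Confess (19.5 > 19); Firm 2 prefers Confess (6 > 2.5) — not an equilibrium.
(Quiet, Confess): Firm 1 gets 6 ≥ 3 from Confess, and Firm 2 gets 6 ≥ 2.5 from Quiet — Nash equilibrium.
(Confess, Quiet): Firm 1 gets 19.5 ≥ 19 from Quiet, and Firm 2 gets 18 ≥ 11 from Confess — Nash equilibrium.
(Confess, Confess): Firm 1 prefers Quiet (6 > 3); Firm 2 prefers Quiet (18 > 11) — not an equilibrium.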